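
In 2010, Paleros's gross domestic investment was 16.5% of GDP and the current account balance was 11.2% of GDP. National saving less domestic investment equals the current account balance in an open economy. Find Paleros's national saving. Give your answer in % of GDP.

27.7

S = I + CA = 16.5 + 11.2 = 27.7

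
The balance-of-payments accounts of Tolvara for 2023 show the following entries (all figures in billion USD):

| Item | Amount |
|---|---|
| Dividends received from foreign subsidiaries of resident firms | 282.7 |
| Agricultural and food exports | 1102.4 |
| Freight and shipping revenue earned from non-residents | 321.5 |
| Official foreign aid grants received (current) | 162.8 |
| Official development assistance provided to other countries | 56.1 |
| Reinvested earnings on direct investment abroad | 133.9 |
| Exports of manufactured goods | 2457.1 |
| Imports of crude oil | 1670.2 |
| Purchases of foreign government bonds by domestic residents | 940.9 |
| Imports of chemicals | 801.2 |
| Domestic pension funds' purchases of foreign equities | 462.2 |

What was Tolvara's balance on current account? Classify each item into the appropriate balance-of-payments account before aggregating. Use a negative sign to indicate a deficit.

1932.9

Goods: 1102.4 - 801.2 + 2457.1 - 1670.2 = 1088.1
Services: 321.5
Primary income: 133.9 + 282.7 = 416.6
Secondary income: 162.8 - 56.1 = 106.7
Current account = 1088.1 + 321.5 + 416.6 + 106.7 = 1932.9
(Excluded from the current account — financial account: purchases of foreign government bonds by domestic residents 940.9, domestic pension funds' purchases of foreign equities 462.2.)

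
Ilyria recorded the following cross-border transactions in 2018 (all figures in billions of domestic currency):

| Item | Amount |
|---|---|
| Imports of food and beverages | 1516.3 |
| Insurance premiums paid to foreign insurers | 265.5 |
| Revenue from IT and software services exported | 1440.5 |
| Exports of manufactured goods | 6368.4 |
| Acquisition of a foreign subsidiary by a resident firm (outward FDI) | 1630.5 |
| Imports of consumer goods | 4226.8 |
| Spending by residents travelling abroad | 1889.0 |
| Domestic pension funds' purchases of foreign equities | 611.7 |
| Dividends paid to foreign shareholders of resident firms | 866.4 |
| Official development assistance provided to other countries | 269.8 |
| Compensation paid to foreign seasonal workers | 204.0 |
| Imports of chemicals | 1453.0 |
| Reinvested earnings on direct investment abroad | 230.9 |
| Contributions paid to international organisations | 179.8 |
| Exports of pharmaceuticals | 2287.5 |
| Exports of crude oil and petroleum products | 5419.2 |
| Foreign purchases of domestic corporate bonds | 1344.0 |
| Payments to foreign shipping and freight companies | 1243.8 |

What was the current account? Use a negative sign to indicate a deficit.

Goods: -1453.0 + 5419.2 + 2287.5 - 4226.8 + 6368.4 - 1516.3 = 6879.0
Services: -1243.8 - 1889.0 + 1440.5 - 265.5 = -1957.8
Primary income: -866.4 - 204.0 + 230.9 = -839.5
Secondary income: -179.8 - 269.8 = -449.6
Current account = 6879.0 + (-1957.8) + (-839.5) + (-449.6) = 3632.1
(Excluded from the current account — financial account: acquisition of a foreign subsidiary by a resident firm (outward FDI) 1630.5, domestic pension funds' purchases of foreign equities 611.7, foreign purchases of domestic corporate bonds 1344.0.)

3632.1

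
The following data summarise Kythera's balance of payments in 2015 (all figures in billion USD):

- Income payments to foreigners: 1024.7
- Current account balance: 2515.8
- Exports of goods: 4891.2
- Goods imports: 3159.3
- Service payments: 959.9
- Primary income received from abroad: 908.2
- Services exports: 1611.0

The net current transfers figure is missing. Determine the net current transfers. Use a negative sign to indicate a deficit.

Current account = goods balance + services balance + net primary income + net secondary income
Sum of the known components = 2266.5
Net current transfers = CA - (known components) = 2515.8 - 2266.5 = 249.3

249.3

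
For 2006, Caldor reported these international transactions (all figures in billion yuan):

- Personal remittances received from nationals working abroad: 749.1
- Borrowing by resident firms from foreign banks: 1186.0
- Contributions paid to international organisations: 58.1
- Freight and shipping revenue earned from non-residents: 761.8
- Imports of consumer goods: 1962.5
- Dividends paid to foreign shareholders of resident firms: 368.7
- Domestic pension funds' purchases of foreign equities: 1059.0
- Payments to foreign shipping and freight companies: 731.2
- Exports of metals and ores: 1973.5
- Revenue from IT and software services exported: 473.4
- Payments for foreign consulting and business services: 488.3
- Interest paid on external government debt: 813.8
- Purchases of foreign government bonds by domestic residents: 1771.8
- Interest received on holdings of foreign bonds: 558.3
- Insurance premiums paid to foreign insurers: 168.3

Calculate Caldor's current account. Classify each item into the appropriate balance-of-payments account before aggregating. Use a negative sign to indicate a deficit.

Goods: -1962.5 + 1973.5 = 11.0
Services: -488.3 + 761.8 - 731.2 - 168.3 + 473.4 = -152.6
Primary income: -368.7 - 813.8 + 558.3 = -624.2
Secondary income: 749.1 - 58.1 = 691.0
Current account = 11.0 + (-152.6) + (-624.2) + 691.0 = -74.8
(Excluded from the current account — financial account: borrowing by resident firms from foreign banks 1186.0, domestic pension funds' purchases of foreign equities 1059.0, purchases of foreign government bonds by domestic residents 1771.8.)

-74.8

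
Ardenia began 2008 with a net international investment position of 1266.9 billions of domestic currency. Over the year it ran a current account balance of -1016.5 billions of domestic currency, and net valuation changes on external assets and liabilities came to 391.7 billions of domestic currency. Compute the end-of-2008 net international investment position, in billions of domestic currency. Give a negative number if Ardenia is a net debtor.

Change in NIIP = current account + net valuation change = -1016.5 + 391.7 = -624.8
End-of-year NIIP = 1266.9 + (-624.8) = 642.1

642.1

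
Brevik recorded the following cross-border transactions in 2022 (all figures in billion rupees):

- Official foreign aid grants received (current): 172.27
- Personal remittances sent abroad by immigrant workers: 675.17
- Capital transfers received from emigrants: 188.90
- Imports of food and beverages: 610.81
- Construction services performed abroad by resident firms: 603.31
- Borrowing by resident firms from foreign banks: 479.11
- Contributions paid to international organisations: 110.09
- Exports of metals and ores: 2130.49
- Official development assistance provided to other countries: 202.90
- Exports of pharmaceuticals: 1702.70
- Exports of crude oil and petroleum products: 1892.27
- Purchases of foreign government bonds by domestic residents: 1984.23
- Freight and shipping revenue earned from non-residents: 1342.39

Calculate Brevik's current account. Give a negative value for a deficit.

6244.46

Goods: 1702.70 + 1892.27 + 2130.49 - 610.81 = 5114.65
Services: 1342.39 + 603.31 = 1945.70
Secondary income: -202.90 + 172.27 - 110.09 - 675.17 = -815.89
Current account = 5114.65 + 1945.70 + (-815.89) = 6244.46
(Excluded from the current account — capital account: capital transfers received from emigrants 188.90; financial account: borrowing by resident firms from foreign banks 479.11, purchases of foreign government bonds by domestic residents 1984.23.)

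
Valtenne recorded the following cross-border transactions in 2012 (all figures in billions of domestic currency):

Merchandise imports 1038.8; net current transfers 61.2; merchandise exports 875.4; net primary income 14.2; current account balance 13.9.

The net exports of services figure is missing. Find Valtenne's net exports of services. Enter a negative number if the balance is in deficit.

Current account = goods balance + services balance + net primary income + net secondary income
Sum of the known components = -88.0
Net exports of services = CA - (known components) = 13.9 - (-88.0) = 101.9

101.9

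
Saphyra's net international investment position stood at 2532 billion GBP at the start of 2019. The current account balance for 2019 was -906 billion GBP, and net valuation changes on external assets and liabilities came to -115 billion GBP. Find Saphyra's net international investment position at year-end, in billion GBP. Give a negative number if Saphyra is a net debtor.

Change in NIIP = current account + net valuation change = -906 + (-115) = -1021
End-of-year NIIP = 2532 + (-1021) = 1511

1511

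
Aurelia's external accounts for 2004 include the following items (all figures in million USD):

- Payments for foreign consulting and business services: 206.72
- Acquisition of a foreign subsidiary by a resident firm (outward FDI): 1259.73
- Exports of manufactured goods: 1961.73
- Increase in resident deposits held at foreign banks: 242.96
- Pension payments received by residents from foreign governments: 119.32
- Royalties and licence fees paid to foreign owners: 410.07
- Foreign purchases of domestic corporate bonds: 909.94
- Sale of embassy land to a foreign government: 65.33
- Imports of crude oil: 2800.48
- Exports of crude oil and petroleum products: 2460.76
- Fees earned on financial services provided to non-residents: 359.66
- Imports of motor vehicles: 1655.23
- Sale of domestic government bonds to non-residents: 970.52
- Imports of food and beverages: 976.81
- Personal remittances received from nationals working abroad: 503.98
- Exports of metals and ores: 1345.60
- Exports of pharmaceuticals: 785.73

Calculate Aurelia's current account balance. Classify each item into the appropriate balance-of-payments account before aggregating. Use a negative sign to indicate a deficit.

1487.47

Goods: -2800.48 + 785.73 - 1655.23 + 2460.76 - 976.81 + 1345.60 + 1961.73 = 1121.30
Services: -206.72 + 359.66 - 410.07 = -257.13
Secondary income: 503.98 + 119.32 = 623.30
Current account = 1121.30 + (-257.13) + 623.30 = 1487.47
(Excluded from the current account — financial account: acquisition of a foreign subsidiary by a resident firm (outward FDI) 1259.73, increase in resident deposits held at foreign banks 242.96, foreign purchases of domestic corporate bonds 909.94, sale of domestic government bonds to non-residents 970.52; capital account: sale of embassy land to a foreign government 65.33.)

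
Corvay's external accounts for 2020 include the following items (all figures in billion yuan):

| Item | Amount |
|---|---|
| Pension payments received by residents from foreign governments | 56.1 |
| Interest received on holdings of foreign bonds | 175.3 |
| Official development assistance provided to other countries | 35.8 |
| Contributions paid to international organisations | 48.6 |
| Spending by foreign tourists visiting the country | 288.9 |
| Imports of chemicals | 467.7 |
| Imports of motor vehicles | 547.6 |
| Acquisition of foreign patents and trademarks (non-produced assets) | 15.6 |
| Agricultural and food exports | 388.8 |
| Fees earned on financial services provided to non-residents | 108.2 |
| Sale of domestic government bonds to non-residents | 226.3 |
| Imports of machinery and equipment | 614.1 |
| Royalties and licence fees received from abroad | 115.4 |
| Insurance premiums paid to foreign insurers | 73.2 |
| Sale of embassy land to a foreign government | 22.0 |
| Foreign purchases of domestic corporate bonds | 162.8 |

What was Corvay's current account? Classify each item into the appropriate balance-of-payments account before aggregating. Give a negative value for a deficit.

-654.3

Goods: -467.7 - 614.1 - 547.6 + 388.8 = -1240.6
Services: 288.9 - 73.2 + 108.2 + 115.4 = 439.3
Primary income: 175.3
Secondary income: -48.6 - 35.8 + 56.1 = -28.3
Current account = (-1240.6) + 439.3 + 175.3 + (-28.3) = -654.3
(Excluded from the current account — capital account: acquisition of foreign patents and trademarks (non-produced assets) 15.6, sale of embassy land to a foreign government 22.0; financial account: sale of domestic government bonds to non-residents 226.3, foreign purchases of domestic corporate bonds 162.8.)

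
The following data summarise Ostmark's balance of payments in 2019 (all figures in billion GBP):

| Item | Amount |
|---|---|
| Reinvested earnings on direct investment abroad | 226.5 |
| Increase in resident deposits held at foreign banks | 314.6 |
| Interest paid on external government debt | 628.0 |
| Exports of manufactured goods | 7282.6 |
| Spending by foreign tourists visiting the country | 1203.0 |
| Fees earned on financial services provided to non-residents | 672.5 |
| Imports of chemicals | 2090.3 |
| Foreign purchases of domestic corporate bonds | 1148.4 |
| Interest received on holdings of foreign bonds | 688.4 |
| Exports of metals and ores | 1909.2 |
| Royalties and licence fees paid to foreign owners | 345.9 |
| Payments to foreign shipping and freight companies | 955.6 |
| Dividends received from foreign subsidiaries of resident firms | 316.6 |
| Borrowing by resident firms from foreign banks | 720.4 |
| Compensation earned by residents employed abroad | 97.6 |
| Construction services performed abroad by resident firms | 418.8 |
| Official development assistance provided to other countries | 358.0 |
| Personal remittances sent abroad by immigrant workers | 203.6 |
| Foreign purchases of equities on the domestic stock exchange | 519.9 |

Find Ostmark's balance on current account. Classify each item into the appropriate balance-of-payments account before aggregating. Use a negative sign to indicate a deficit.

Goods: -2090.3 + 1909.2 + 7282.6 = 7101.5
Services: 672.5 - 345.9 + 1203.0 - 955.6 + 418.8 = 992.8
Primary income: -628.0 + 226.5 + 688.4 + 97.6 + 316.6 = 701.1
Secondary income: -203.6 - 358.0 = -561.6
Current account = 7101.5 + 992.8 + 701.1 + (-561.6) = 8233.8
(Excluded from the current account — financial account: increase in resident deposits held at foreign banks 314.6, foreign purchases of domestic corporate bonds 1148.4, borrowing by resident firms from foreign banks 720.4, foreign purchases of equities on the domestic stock exchange 519.9.)

8233.8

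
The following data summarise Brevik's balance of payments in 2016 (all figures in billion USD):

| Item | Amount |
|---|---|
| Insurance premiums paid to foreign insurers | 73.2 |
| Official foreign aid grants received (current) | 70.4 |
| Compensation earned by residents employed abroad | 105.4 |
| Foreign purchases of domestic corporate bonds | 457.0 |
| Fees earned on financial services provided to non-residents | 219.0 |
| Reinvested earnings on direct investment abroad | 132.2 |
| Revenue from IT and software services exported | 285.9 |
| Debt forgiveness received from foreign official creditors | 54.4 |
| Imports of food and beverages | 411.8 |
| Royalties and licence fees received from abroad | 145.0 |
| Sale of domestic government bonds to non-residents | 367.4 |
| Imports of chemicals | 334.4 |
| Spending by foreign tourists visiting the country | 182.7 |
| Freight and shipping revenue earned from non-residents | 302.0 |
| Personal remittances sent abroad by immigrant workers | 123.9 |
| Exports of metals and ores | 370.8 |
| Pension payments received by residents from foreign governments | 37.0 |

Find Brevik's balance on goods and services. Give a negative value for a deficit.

686.0

Goods: -334.4 + 370.8 - 411.8 = -375.4
Services: 302.0 - 73.2 + 182.7 + 145.0 + 219.0 + 285.9 = 1061.4
Trade balance = -375.4 + 1061.4 = 686.0
(Excluded from the trade balance — secondary income: official foreign aid grants received (current) 70.4, personal remittances sent abroad by immigrant workers 123.9, pension payments received by residents from foreign governments 37.0; primary income: compensation earned by residents employed abroad 105.4, reinvested earnings on direct investment abroad 132.2; financial account: foreign purchases of domestic corporate bonds 457.0, sale of domestic government bonds to non-residents 367.4; capital account: debt forgiveness received from foreign official creditors 54.4.)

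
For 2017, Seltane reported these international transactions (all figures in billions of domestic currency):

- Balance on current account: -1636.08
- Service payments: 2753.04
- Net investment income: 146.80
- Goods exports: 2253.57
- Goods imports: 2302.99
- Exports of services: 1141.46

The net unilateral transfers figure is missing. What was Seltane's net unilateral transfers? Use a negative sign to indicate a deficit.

-121.88

Current account = goods balance + services balance + net primary income + net secondary income
Sum of the known components = -1514.20
Net unilateral transfers = CA - (known components) = -1636.08 - (-1514.20) = -121.88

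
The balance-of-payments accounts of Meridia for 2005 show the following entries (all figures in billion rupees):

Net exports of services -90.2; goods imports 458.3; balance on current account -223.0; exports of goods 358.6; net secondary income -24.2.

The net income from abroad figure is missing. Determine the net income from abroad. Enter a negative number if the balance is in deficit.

Current account = goods balance + services balance + net primary income + net secondary income
Sum of the known components = -214.1
Net income from abroad = CA - (known components) = -223.0 - (-214.1) = -8.9

-8.9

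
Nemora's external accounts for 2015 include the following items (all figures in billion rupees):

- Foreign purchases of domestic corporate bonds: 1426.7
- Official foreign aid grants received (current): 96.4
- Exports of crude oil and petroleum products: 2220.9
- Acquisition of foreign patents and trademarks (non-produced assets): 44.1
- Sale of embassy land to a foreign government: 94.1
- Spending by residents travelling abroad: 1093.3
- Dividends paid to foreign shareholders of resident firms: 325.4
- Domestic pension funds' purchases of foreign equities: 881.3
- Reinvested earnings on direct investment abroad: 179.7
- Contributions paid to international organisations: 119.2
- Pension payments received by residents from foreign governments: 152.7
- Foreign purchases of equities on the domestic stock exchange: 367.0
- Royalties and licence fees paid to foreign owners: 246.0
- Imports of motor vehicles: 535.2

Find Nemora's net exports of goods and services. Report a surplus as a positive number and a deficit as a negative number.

Goods: -535.2 + 2220.9 = 1685.7
Services: -1093.3 - 246.0 = -1339.3
Trade balance = 1685.7 + (-1339.3) = 346.4
(Excluded from the trade balance — financial account: foreign purchases of domestic corporate bonds 1426.7, domestic pension funds' purchases of foreign equities 881.3, foreign purchases of equities on the domestic stock exchange 367.0; secondary income: official foreign aid grants received (current) 96.4, contributions paid to international organisations 119.2, pension payments received by residents from foreign governments 152.7; capital account: acquisition of foreign patents and trademarks (non-produced assets) 44.1, sale of embassy land to a foreign government 94.1; primary income: dividends paid to foreign shareholders of resident firms 325.4, reinvested earnings on direct investment abroad 179.7.)

346.4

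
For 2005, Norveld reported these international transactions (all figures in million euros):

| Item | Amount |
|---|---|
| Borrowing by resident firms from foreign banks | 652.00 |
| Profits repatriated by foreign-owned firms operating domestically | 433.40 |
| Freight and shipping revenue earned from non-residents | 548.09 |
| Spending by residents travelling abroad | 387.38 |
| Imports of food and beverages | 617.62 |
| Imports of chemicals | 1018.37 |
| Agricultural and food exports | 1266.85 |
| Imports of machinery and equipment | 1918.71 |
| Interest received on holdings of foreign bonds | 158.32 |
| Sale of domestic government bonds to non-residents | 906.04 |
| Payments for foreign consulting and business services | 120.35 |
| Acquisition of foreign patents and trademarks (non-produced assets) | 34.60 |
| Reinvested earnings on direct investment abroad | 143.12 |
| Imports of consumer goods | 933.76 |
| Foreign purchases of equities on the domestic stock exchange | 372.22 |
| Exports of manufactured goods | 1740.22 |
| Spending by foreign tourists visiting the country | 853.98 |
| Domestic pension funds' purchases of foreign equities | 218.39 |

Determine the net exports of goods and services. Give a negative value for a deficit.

Goods: -1018.37 - 1918.71 - 617.62 + 1740.22 + 1266.85 - 933.76 = -1481.39
Services: -120.35 + 853.98 + 548.09 - 387.38 = 894.34
Trade balance = -1481.39 + 894.34 = -587.05
(Excluded from the trade balance — financial account: borrowing by resident firms from foreign banks 652.00, sale of domestic government bonds to non-residents 906.04, foreign purchases of equities on the domestic stock exchange 372.22, domestic pension funds' purchases of foreign equities 218.39; primary income: profits repatriated by foreign-owned firms operating domestically 433.40, interest received on holdings of foreign bonds 158.32, reinvested earnings on direct investment abroad 143.12; capital account: acquisition of foreign patents and trademarks (non-produced assets) 34.60.)

-587.05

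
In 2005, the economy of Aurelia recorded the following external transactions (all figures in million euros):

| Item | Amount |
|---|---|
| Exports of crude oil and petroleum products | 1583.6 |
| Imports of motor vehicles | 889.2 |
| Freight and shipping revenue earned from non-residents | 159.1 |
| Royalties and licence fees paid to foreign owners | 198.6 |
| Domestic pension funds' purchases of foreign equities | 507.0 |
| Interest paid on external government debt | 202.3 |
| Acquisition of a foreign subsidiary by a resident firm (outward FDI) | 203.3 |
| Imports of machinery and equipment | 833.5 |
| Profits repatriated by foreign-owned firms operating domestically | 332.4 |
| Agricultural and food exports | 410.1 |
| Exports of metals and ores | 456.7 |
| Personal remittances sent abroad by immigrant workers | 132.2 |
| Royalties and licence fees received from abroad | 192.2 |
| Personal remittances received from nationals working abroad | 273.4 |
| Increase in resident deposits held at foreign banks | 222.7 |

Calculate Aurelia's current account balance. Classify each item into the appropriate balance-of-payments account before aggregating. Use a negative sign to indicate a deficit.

486.9

Goods: 1583.6 - 833.5 - 889.2 + 410.1 + 456.7 = 727.7
Services: 192.2 + 159.1 - 198.6 = 152.7
Primary income: -202.3 - 332.4 = -534.7
Secondary income: 273.4 - 132.2 = 141.2
Current account = 727.7 + 152.7 + (-534.7) + 141.2 = 486.9
(Excluded from the current account — financial account: domestic pension funds' purchases of foreign equities 507.0, acquisition of a foreign subsidiary by a resident firm (outward FDI) 203.3, increase in resident deposits held at foreign banks 222.7.)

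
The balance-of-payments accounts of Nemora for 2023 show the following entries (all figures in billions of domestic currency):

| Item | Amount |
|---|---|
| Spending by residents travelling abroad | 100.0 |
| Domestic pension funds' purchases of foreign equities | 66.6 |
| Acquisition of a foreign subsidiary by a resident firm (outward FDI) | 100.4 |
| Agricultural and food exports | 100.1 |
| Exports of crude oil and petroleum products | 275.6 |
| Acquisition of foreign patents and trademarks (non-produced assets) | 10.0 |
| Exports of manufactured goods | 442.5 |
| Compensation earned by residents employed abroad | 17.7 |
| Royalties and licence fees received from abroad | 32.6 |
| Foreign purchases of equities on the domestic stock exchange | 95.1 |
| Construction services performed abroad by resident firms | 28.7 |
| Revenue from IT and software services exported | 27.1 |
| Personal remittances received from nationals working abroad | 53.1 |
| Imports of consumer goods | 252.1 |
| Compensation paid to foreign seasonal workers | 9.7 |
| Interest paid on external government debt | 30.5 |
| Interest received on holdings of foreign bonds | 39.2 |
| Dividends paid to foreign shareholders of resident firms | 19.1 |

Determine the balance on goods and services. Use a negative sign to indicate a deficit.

554.5

Goods: -252.1 + 100.1 + 442.5 + 275.6 = 566.1
Services: 27.1 - 100.0 + 28.7 + 32.6 = -11.6
Trade balance = 566.1 + (-11.6) = 554.5
(Excluded from the trade balance — financial account: domestic pension funds' purchases of foreign equities 66.6, acquisition of a foreign subsidiary by a resident firm (outward FDI) 100.4, foreign purchases of equities on the domestic stock exchange 95.1; capital account: acquisition of foreign patents and trademarks (non-produced assets) 10.0; primary income: compensation earned by residents employed abroad 17.7, compensation paid to foreign seasonal workers 9.7, interest paid on external government debt 30.5, interest received on holdings of foreign bonds 39.2, dividends paid to foreign shareholders of resident firms 19.1; secondary income: personal remittances received from nationals working abroad 53.1.)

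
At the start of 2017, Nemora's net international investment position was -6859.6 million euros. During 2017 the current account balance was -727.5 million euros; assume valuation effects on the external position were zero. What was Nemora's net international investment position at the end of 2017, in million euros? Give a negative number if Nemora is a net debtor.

With no valuation effects, change in NIIP = current account = -727.5
End-of-year NIIP = -6859.6 + (-727.5) = -7587.1

-7587.1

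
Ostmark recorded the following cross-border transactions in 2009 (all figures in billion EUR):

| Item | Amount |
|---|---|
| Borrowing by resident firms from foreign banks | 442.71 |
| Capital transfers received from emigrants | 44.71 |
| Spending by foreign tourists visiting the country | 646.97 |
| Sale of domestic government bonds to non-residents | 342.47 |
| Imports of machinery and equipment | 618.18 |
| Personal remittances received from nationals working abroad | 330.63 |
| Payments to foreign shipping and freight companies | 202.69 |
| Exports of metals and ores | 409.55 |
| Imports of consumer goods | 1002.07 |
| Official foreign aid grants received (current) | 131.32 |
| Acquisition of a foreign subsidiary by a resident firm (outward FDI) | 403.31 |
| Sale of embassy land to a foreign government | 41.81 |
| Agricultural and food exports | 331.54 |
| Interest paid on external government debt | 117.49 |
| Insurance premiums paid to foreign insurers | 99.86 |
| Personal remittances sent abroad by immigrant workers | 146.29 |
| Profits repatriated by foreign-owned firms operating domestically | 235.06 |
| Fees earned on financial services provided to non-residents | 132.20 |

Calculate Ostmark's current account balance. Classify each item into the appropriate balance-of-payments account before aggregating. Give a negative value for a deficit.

-439.43

Goods: 331.54 + 409.55 - 1002.07 - 618.18 = -879.16
Services: 132.20 - 99.86 + 646.97 - 202.69 = 476.62
Primary income: -235.06 - 117.49 = -352.55
Secondary income: 330.63 + 131.32 - 146.29 = 315.66
Current account = (-879.16) + 476.62 + (-352.55) + 315.66 = -439.43
(Excluded from the current account — financial account: borrowing by resident firms from foreign banks 442.71, sale of domestic government bonds to non-residents 342.47, acquisition of a foreign subsidiary by a resident firm (outward FDI) 403.31; capital account: capital transfers received from emigrants 44.71, sale of embassy land to a foreign government 41.81.)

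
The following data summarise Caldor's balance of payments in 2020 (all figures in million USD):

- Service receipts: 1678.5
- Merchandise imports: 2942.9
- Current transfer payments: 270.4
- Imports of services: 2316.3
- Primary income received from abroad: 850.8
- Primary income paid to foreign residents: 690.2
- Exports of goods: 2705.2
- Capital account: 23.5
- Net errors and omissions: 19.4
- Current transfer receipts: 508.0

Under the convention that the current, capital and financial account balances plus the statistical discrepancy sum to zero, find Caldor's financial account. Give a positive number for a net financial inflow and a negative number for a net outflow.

Goods balance = 2705.2 - 2942.9 = -237.7
Services balance = 1678.5 - 2316.3 = -637.8
Trade balance (goods + services) = -237.7 + (-637.8) = -875.5
Net primary income = 850.8 - 690.2 = 160.6
Net secondary income = 508.0 - 270.4 = 237.6
Current account = -875.5 + 160.6 + 237.6 = -477.3
Financial account = -(-477.3 + 23.5 + 19.4) = 434.4

434.4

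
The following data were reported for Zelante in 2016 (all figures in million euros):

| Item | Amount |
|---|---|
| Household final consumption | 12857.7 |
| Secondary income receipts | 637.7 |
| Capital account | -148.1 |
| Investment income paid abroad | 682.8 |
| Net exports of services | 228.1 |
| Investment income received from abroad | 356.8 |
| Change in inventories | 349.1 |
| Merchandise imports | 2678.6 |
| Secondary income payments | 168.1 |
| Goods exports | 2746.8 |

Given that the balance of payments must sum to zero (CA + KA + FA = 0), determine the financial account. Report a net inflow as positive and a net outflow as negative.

Goods balance = 2746.8 - 2678.6 = 68.2
Services balance = 228.1
Trade balance (goods + services) = 68.2 + 228.1 = 296.3
Net primary income = 356.8 - 682.8 = -326.0
Net secondary income = 637.7 - 168.1 = 469.6
Current account = 296.3 + (-326.0) + 469.6 = 439.9
Financial account = -(439.9 + (-148.1)) = -291.8

-291.8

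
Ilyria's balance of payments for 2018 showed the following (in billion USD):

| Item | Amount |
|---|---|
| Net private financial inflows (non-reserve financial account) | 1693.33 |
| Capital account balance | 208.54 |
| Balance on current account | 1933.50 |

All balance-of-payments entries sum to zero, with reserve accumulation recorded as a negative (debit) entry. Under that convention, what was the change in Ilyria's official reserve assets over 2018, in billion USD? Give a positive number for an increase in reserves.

Official reserve transactions balance = -(1933.50 + 208.54 + 1693.33) = -3835.37
An accumulation of reserves is recorded as a debit (negative entry), so the change in the stock of reserves is the negative of that balance.
Change in official reserves = -(-3835.37) = 3835.37

3835.37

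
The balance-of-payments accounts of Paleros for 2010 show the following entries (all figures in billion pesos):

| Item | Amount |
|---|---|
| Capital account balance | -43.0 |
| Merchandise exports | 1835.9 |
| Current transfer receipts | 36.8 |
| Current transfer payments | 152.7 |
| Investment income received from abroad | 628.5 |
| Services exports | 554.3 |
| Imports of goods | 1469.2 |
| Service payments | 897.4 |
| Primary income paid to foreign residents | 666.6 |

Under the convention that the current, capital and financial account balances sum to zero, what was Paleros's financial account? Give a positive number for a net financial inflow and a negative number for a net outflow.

Goods balance = 1835.9 - 1469.2 = 366.7
Services balance = 554.3 - 897.4 = -343.1
Trade balance (goods + services) = 366.7 + (-343.1) = 23.6
Net primary income = 628.5 - 666.6 = -38.1
Net secondary income = 36.8 - 152.7 = -115.9
Current account = 23.6 + (-38.1) + (-115.9) = -130.4
Financial account = -(-130.4 + (-43.0)) = 173.4

173.4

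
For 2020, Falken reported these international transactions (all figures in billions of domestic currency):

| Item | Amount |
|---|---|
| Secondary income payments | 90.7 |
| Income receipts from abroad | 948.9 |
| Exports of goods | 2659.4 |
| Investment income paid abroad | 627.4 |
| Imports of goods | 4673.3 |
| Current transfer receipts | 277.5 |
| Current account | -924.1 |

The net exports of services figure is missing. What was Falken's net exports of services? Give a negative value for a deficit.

581.5

Current account = goods balance + services balance + net primary income + net secondary income
Sum of the known components = -1505.6
Net exports of services = CA - (known components) = -924.1 - (-1505.6) = 581.5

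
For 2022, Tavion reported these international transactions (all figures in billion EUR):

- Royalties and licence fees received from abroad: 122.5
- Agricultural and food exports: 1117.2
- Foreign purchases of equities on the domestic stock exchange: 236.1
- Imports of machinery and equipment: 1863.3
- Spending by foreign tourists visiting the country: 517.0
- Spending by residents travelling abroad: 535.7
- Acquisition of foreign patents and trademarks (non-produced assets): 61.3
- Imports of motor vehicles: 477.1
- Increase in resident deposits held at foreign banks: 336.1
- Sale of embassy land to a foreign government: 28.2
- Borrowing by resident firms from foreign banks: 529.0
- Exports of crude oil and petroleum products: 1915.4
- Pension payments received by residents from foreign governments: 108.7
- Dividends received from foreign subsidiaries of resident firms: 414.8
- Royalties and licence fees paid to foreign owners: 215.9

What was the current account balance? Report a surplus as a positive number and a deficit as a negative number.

Goods: 1915.4 - 477.1 + 1117.2 - 1863.3 = 692.2
Services: 517.0 - 215.9 + 122.5 - 535.7 = -112.1
Primary income: 414.8
Secondary income: 108.7
Current account = 692.2 + (-112.1) + 414.8 + 108.7 = 1103.6
(Excluded from the current account — financial account: foreign purchases of equities on the domestic stock exchange 236.1, increase in resident deposits held at foreign banks 336.1, borrowing by resident firms from foreign banks 529.0; capital account: acquisition of foreign patents and trademarks (non-produced assets) 61.3, sale of embassy land to a foreign government 28.2.)

1103.6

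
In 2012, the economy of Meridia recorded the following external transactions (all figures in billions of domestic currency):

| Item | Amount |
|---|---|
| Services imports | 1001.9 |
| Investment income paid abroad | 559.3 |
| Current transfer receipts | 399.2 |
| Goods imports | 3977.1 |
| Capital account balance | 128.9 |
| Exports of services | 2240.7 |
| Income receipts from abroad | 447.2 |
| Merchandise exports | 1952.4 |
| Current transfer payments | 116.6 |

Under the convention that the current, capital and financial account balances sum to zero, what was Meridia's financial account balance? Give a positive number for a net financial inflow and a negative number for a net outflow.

Goods balance = 1952.4 - 3977.1 = -2024.7
Services balance = 2240.7 - 1001.9 = 1238.8
Trade balance (goods + services) = -2024.7 + 1238.8 = -785.9
Net primary income = 447.2 - 559.3 = -112.1
Net secondary income = 399.2 - 116.6 = 282.6
Current account = -785.9 + (-112.1) + 282.6 = -615.4
Financial account = -(-615.4 + 128.9) = 486.5

486.5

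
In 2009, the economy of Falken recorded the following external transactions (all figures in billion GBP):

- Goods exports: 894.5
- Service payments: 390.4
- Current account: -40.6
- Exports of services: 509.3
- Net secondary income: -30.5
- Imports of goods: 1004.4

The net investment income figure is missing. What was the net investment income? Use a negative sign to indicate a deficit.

Current account = goods balance + services balance + net primary income + net secondary income
Sum of the known components = -21.5
Net investment income = CA - (known components) = -40.6 - (-21.5) = -19.1

-19.1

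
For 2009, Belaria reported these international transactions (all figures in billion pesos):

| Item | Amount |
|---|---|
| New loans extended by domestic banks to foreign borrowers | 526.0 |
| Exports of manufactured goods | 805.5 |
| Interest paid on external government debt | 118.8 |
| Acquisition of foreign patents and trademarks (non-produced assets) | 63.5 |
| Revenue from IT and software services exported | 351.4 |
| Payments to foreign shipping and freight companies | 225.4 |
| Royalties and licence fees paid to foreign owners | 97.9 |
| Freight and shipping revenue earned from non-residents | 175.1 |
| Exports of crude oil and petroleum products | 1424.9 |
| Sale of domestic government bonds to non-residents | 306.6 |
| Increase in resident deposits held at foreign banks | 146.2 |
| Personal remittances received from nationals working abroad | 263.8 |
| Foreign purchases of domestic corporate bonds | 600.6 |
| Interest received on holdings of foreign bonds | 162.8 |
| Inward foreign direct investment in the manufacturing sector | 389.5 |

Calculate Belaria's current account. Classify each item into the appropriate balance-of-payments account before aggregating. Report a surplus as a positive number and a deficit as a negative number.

Goods: 1424.9 + 805.5 = 2230.4
Services: 351.4 + 175.1 - 225.4 - 97.9 = 203.2
Primary income: -118.8 + 162.8 = 44.0
Secondary income: 263.8
Current account = 2230.4 + 203.2 + 44.0 + 263.8 = 2741.4
(Excluded from the current account — financial account: new loans extended by domestic banks to foreign borrowers 526.0, sale of domestic government bonds to non-residents 306.6, increase in resident deposits held at foreign banks 146.2, foreign purchases of domestic corporate bonds 600.6, inward foreign direct investment in the manufacturing sector 389.5; capital account: acquisition of foreign patents and trademarks (non-produced assets) 63.5.)

2741.4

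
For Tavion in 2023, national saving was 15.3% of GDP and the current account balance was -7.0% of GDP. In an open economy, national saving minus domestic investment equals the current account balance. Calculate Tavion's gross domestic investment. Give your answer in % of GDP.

I = S - CA = 15.3 - (-7.0) = 22.3

22.3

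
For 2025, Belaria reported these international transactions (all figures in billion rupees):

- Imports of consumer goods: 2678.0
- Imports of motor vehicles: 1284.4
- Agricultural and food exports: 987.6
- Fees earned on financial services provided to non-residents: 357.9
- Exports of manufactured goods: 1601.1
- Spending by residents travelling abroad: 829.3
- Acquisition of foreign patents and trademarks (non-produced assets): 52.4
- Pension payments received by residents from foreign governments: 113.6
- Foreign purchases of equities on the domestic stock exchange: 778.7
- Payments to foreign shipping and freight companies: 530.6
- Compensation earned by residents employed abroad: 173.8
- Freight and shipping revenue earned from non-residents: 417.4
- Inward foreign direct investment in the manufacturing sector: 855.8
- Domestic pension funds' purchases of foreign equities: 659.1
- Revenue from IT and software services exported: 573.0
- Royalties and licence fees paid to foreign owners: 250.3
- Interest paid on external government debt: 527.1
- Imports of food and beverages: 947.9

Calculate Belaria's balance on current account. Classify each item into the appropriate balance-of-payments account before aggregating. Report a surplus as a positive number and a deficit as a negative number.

Goods: -947.9 - 2678.0 + 987.6 - 1284.4 + 1601.1 = -2321.6
Services: 357.9 - 829.3 + 573.0 + 417.4 - 250.3 - 530.6 = -261.9
Primary income: -527.1 + 173.8 = -353.3
Secondary income: 113.6
Current account = (-2321.6) + (-261.9) + (-353.3) + 113.6 = -2823.2
(Excluded from the current account — capital account: acquisition of foreign patents and trademarks (non-produced assets) 52.4; financial account: foreign purchases of equities on the domestic stock exchange 778.7, inward foreign direct investment in the manufacturing sector 855.8, domestic pension funds' purchases of foreign equities 659.1.)

-2823.2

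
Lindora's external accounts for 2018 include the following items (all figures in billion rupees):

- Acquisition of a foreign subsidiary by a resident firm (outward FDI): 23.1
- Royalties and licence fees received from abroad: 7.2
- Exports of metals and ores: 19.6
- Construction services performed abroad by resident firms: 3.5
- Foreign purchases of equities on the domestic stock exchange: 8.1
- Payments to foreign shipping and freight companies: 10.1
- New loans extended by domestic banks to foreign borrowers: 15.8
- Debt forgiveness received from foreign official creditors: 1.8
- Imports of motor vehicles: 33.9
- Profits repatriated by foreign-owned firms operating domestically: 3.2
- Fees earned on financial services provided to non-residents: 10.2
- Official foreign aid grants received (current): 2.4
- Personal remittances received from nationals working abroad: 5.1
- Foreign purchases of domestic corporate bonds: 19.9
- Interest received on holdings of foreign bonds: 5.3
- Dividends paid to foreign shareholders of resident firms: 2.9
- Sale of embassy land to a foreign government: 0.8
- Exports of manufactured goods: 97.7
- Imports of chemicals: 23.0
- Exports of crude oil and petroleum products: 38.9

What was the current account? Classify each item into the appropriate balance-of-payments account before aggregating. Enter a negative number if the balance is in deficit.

Goods: 19.6 - 23.0 + 38.9 - 33.9 + 97.7 = 99.3
Services: 3.5 + 7.2 + 10.2 - 10.1 = 10.8
Primary income: 5.3 - 2.9 - 3.2 = -0.8
Secondary income: 2.4 + 5.1 = 7.5
Current account = 99.3 + 10.8 + (-0.8) + 7.5 = 116.8
(Excluded from the current account — financial account: acquisition of a foreign subsidiary by a resident firm (outward FDI) 23.1, foreign purchases of equities on the domestic stock exchange 8.1, new loans extended by domestic banks to foreign borrowers 15.8, foreign purchases of domestic corporate bonds 19.9; capital account: debt forgiveness received from foreign official creditors 1.8, sale of embassy land to a foreign government 0.8.)

116.8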